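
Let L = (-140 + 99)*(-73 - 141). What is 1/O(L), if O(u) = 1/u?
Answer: 8774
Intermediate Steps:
L = 8774 (L = -41*(-214) = 8774)
1/O(L) = 1/(1/8774) = 8774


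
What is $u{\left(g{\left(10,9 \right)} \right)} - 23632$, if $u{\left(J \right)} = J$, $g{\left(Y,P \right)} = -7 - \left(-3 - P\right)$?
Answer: $-23627$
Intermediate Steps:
$g{\left(Y,P \right)} = -4 + P$ ($g{\left(Y,P \right)} = -7 + \left(3 + P\right) = -4 + P$)
$u{\left(g{\left(10,9 \right)} \right)} - 23632 = \left(-4 + 9\right) - 23632 = 5 - 23632 = -23627$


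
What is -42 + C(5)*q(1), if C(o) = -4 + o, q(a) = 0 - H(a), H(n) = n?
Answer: -43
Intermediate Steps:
q(a) = -a (q(a) = 0 - a = -a)
-42 + C(5)*q(1) = -42 + (-4 + 5)*(-1*1) = -42 + 1*(-1) = -42 - 1 = -43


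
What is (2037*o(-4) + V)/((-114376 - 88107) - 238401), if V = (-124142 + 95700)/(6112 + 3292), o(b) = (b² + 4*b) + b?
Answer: 38326117/2073036568 ≈ 0.018488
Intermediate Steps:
o(b) = b² + 5*b
V = -14221/4702 (V = -28442/9404 = -28442*1/9404 = -14221/4702 ≈ -3.0245)
(2037*o(-4) + V)/((-114376 - 88107) - 238401) = (2037*(-4*(5 - 4)) - 14221/4702)/((-114376 - 88107) - 238401) = (2037*(-4*1) - 14221/4702)/(-202483 - 238401) = (2037*(-4) - 14221/4702)/(-440884) = (-8148 - 14221/4702)*(-1/440884) = -38326117/4702*(-1/440884) = 38326117/2073036568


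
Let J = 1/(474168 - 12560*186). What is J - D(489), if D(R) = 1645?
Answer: -3062976841/1861992 ≈ -1645.0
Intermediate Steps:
J = -1/1861992 (J = 1/(474168 - 2336160) = 1/(-1861992) = -1/1861992 ≈ -5.3706e-7)
J - D(489) = -1/1861992 - 1*1645 = -1/1861992 - 1645 = -3062976841/1861992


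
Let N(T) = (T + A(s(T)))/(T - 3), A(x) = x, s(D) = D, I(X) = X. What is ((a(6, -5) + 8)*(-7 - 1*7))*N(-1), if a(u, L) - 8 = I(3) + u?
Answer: -175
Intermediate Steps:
a(u, L) = 11 + u (a(u, L) = 8 + (3 + u) = 11 + u)
N(T) = 2*T/(-3 + T) (N(T) = (T + T)/(T - 3) = (2*T)/(-3 + T) = 2*T/(-3 + T))
((a(6, -5) + 8)*(-7 - 1*7))*N(-1) = (((11 + 6) + 8)*(-7 - 1*7))*(2*(-1)/(-3 - 1)) = ((17 + 8)*(-7 - 7))*(2*(-1)/(-4)) = (25*(-14))*(2*(-1)*(-¼)) = -350*½ = -175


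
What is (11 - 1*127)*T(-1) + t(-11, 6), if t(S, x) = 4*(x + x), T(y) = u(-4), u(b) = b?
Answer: 512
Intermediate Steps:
T(y) = -4
t(S, x) = 8*x (t(S, x) = 4*(2*x) = 8*x)
(11 - 1*127)*T(-1) + t(-11, 6) = (11 - 1*127)*(-4) + 8*6 = (11 - 127)*(-4) + 48 = -116*(-4) + 48 = 464 + 48 = 512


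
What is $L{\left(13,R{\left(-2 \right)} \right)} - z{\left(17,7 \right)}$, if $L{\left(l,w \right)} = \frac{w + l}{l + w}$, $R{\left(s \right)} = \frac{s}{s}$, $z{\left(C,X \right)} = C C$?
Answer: $-288$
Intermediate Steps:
$z{\left(C,X \right)} = C^{2}$
$R{\left(s \right)} = 1$
$L{\left(l,w \right)} = 1$ ($L{\left(l,w \right)} = \frac{l + w}{l + w} = 1$)
$L{\left(13,R{\left(-2 \right)} \right)} - z{\left(17,7 \right)} = 1 - 17^{2} = 1 - 289 = -288$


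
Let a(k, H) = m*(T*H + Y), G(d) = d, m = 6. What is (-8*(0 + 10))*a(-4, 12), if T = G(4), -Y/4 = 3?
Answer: -17280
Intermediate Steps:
Y = -12 (Y = -4*3 = -12)
T = 4
a(k, H) = -72 + 24*H (a(k, H) = 6*(4*H - 12) = 6*(-12 + 4*H) = -72 + 24*H)
(-8*(0 + 10))*a(-4, 12) = (-8*(0 + 10))*(-72 + 24*12) = (-8*10)*(-72 + 288) = -80*216 = -17280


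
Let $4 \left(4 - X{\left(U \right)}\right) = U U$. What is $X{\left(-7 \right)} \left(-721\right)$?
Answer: $\frac{23793}{4} \approx 5948.3$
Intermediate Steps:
$X{\left(U \right)} = 4 - \frac{U^{2}}{4}$ ($X{\left(U \right)} = 4 - \frac{U U}{4} = 4 - \frac{U^{2}}{4}$)
$X{\left(-7 \right)} \left(-721\right) = \left(4 - \frac{\left(-7\right)^{2}}{4}\right) \left(-721\right) = \left(4 - \frac{49}{4}\right) \left(-721\right) = \left(- \frac{33}{4}\right) \left(-721\right) = \frac{23793}{4}$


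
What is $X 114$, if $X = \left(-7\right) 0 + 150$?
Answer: $17100$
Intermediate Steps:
$X = 150$ ($X = 0 + 150 = 150$)
$X 114 = 150 \cdot 114 = 17100$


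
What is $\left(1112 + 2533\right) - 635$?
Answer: $3010$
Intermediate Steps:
$\left(1112 + 2533\right) - 635 = 3645 - 635 = 3010$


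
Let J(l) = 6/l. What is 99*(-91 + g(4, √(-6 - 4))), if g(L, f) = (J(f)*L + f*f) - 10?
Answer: -10989 - 1188*I*√10/5 ≈ -10989.0 - 751.36*I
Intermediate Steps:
g(L, f) = -10 + f² + 6*L/f (g(L, f) = ((6/f)*L + f*f) - 10 = (6*L/f + f²) - 10 = (f² + 6*L/f) - 10 = -10 + f² + 6*L/f)
99*(-91 + g(4, √(-6 - 4))) = 99*(-91 + (-10 + (√(-6 - 4))² + 6*4/√(-6 - 4))) = 99*(-91 + (-10 + (√(-10))² + 6*4/√(-10))) = 99*(-91 + (-10 + (I*√10)² + 6*4/(I*√10))) = 99*(-91 + (-10 - 10 + 6*4*(-I*√10/10))) = 99*(-91 + (-10 - 10 - 12*I*√10/5)) = 99*(-91 + (-20 - 12*I*√10/5)) = 99*(-111 - 12*I*√10/5) = -10989 - 1188*I*√10/5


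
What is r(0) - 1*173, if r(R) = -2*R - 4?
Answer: -177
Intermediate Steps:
r(R) = -4 - 2*R
r(0) - 1*173 = (-4 - 2*0) - 1*173 = (-4 + 0) - 173 = -4 - 173 = -177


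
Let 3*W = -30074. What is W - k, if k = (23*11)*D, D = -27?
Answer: -9581/3 ≈ -3193.7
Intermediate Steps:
W = -30074/3 (W = (⅓)*(-30074) = -30074/3 ≈ -10025.)
k = -6831 (k = (23*11)*(-27) = 253*(-27) = -6831)
W - k = -30074/3 - 1*(-6831) = -30074/3 + 6831 = -9581/3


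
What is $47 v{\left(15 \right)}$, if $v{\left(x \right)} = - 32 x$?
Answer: $-22560$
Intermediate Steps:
$47 v{\left(15 \right)} = 47 \left(\left(-32\right) 15\right) = 47 \left(-480\right) = -22560$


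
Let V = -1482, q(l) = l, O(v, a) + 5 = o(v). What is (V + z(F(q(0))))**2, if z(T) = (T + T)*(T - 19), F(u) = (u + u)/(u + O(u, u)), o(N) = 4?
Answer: 2196324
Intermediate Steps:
O(v, a) = -1 (O(v, a) = -5 + 4 = -1)
F(u) = 2*u/(-1 + u) (F(u) = (u + u)/(u - 1) = (2*u)/(-1 + u) = 2*u/(-1 + u))
z(T) = 2*T*(-19 + T) (z(T) = (2*T)*(-19 + T) = 2*T*(-19 + T))
(V + z(F(q(0))))**2 = (-1482 + 2*(2*0/(-1 + 0))*(-19 + 2*0/(-1 + 0)))**2 = (-1482 + 2*(2*0/(-1))*(-19 + 2*0/(-1)))**2 = (-1482 + 2*(2*0*(-1))*(-19 + 2*0*(-1)))**2 = (-1482 + 2*0*(-19 + 0))**2 = (-1482 + 2*0*(-19))**2 = (-1482 + 0)**2 = (-1482)**2 = 2196324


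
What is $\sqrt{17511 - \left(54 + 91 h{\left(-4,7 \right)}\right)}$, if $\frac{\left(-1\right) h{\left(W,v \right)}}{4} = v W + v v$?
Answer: $3 \sqrt{2789} \approx 158.43$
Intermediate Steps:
$h{\left(W,v \right)} = - 4 v^{2} - 4 W v$ ($h{\left(W,v \right)} = - 4 \left(v W + v v\right) = - 4 \left(W v + v^{2}\right) = - 4 \left(v^{2} + W v\right) = - 4 v^{2} - 4 W v$)
$\sqrt{17511 - \left(54 + 91 h{\left(-4,7 \right)}\right)} = \sqrt{17511 - \left(54 + 91 \left(\left(-4\right) 7 \left(-4 + 7\right)\right)\right)} = \sqrt{17511 - \left(54 + 91 \left(\left(-4\right) 7 \cdot 3\right)\right)} = \sqrt{17511 - -7590} = \sqrt{17511 + \left(-54 + 7644\right)} = \sqrt{17511 + 7590} = \sqrt{25101} = 3 \sqrt{2789}$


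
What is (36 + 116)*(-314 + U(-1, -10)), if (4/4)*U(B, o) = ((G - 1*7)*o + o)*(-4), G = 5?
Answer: -53808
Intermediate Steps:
U(B, o) = 4*o (U(B, o) = ((5 - 1*7)*o + o)*(-4) = ((5 - 7)*o + o)*(-4) = (-2*o + o)*(-4) = -o*(-4) = 4*o)
(36 + 116)*(-314 + U(-1, -10)) = (36 + 116)*(-314 + 4*(-10)) = 152*(-314 - 40) = 152*(-354) = -53808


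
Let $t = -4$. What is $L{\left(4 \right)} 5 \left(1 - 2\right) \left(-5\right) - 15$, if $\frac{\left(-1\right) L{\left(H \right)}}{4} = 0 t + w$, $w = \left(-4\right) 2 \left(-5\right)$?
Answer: $-4015$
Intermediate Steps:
$w = 40$ ($w = \left(-8\right) \left(-5\right) = 40$)
$L{\left(H \right)} = -160$ ($L{\left(H \right)} = - 4 \left(0 \left(-4\right) + 40\right) = - 4 \left(0 + 40\right) = \left(-4\right) 40 = -160$)
$L{\left(4 \right)} 5 \left(1 - 2\right) \left(-5\right) - 15 = - 160 \cdot 5 \left(1 - 2\right) \left(-5\right) - 15 = - 160 \cdot 5 \left(-1\right) \left(-5\right) - 15 = - 160 \left(\left(-5\right) \left(-5\right)\right) - 15 = \left(-160\right) 25 - 15 = -4000 - 15 = -4015$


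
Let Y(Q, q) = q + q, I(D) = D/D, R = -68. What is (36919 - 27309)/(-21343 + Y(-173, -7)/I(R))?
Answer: -9610/21357 ≈ -0.44997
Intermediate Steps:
I(D) = 1
Y(Q, q) = 2*q
(36919 - 27309)/(-21343 + Y(-173, -7)/I(R)) = (36919 - 27309)/(-21343 + (2*(-7))/1) = 9610/(-21343 - 14*1) = 9610/(-21343 - 14) = 9610/(-21357) = 9610*(-1/21357) = -9610/21357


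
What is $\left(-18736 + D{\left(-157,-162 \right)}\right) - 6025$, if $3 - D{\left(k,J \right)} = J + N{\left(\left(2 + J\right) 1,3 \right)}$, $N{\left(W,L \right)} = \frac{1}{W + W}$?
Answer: $- \frac{7870719}{320} \approx -24596.0$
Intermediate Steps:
$N{\left(W,L \right)} = \frac{1}{2 W}$
$D{\left(k,J \right)} = 3 - J - \frac{1}{2 \left(2 + J\right)}$ ($D{\left(k,J \right)} = 3 - \left(J + \frac{1}{2 \left(2 + J\right) 1}\right) = 3 - \left(J + \frac{1}{2 \left(2 + J\right)}\right) = 3 - J - \frac{1}{2 \left(2 + J\right)}$)
$\left(-18736 + D{\left(-157,-162 \right)}\right) - 6025 = \left(-18736 + \frac{- \frac{1}{2} + \left(2 - 162\right) \left(3 - -162\right)}{2 - 162}\right) - 6025 = \left(-18736 + \frac{- \frac{1}{2} - 160 \left(3 + 162\right)}{-160}\right) - 6025 = \left(-18736 - \frac{- \frac{1}{2} - 26400}{160}\right) - 6025 = \left(-18736 - - \frac{52801}{320}\right) - 6025 = \left(-18736 + \frac{52801}{320}\right) - 6025 = - \frac{5942719}{320} - 6025 = - \frac{7870719}{320}$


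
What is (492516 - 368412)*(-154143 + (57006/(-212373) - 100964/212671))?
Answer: -96001218683292702552/5018397587 ≈ -1.9130e+10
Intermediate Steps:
(492516 - 368412)*(-154143 + (57006/(-212373) - 100964/212671)) = 124104*(-154143 + (57006*(-1/212373) - 100964*1/212671)) = 124104*(-154143 + (-6334/23597 - 100964/212671)) = 124104*(-154143 - 3729505622/5018397587) = 124104*(-773554588758563/5018397587) = -96001218683292702552/5018397587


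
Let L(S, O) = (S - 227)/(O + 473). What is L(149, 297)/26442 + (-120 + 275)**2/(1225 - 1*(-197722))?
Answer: 127980547/1059819090 ≈ 0.12076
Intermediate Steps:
L(S, O) = (-227 + S)/(473 + O)
L(149, 297)/26442 + (-120 + 275)**2/(1225 - 1*(-197722)) = ((-227 + 149)/(473 + 297))/26442 + (-120 + 275)**2/(1225 - 1*(-197722)) = (-78/770)*(1/26442) + 155**2/(1225 + 197722) = ((1/770)*(-78))*(1/26442) + 24025/198947 = -39/385*1/26442 + 24025*(1/198947) = -1/261030 + 24025/198947 = 127980547/1059819090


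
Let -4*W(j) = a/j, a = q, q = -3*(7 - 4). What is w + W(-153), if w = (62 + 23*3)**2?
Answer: 1166947/68 ≈ 17161.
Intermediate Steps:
q = -9 (q = -3*3 = -9)
a = -9
w = 17161 (w = (62 + 69)**2 = 131**2 = 17161)
W(j) = 9/(4*j) (W(j) = -(-9)/(4*j) = 9/(4*j))
w + W(-153) = 17161 + (9/4)/(-153) = 17161 + (9/4)*(-1/153) = 17161 - 1/68 = 1166947/68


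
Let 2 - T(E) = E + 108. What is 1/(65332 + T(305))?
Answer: 1/64921 ≈ 1.5403e-5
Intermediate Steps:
T(E) = -106 - E (T(E) = 2 - (E + 108) = 2 - (108 + E) = 2 + (-108 - E) = -106 - E)
1/(65332 + T(305)) = 1/(65332 + (-106 - 1*305)) = 1/(65332 + (-106 - 305)) = 1/(65332 - 411) = 1/64921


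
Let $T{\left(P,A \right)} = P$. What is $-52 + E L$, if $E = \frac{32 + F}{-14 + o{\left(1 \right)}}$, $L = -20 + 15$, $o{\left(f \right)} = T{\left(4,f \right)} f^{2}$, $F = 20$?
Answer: $-26$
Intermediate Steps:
$o{\left(f \right)} = 4 f^{2}$
$L = -5$
$E = - \frac{26}{5}$ ($E = \frac{32 + 20}{-14 + 4 \cdot 1^{2}} = \frac{52}{-14 + 4 \cdot 1} = \frac{52}{-14 + 4} = \frac{52}{-10} = 52 \left(- \frac{1}{10}\right) = - \frac{26}{5} \approx -5.2$)
$-52 + E L = -52 - -26 = -52 + 26 = -26$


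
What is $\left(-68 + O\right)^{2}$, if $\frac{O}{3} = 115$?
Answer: $76729$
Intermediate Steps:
$O = 345$ ($O = 3 \cdot 115 = 345$)
$\left(-68 + O\right)^{2} = \left(-68 + 345\right)^{2} = 277^{2} = 76729$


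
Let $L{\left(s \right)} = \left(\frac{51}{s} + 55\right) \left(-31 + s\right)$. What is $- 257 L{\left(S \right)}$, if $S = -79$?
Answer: $\frac{121391380}{79} \approx 1.5366 \cdot 10^{6}$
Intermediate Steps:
$L{\left(s \right)} = \left(-31 + s\right) \left(55 + \frac{51}{s}\right)$ ($L{\left(s \right)} = \left(55 + \frac{51}{s}\right) \left(-31 + s\right) = \left(-31 + s\right) \left(55 + \frac{51}{s}\right)$)
$- 257 L{\left(S \right)} = - 257 \left(-1654 - \frac{1581}{-79} + 55 \left(-79\right)\right) = - 257 \left(-1654 - - \frac{1581}{79} - 4345\right) = - 257 \left(-1654 + \frac{1581}{79} - 4345\right) = \left(-257\right) \left(- \frac{472340}{79}\right) = \frac{121391380}{79}$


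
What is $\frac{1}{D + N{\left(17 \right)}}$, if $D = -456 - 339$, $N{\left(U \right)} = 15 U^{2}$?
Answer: $\frac{1}{3540} \approx 0.00028249$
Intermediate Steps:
$D = -795$ ($D = -456 - 339 = -795$)
$\frac{1}{D + N{\left(17 \right)}} = \frac{1}{-795 + 15 \cdot 17^{2}} = \frac{1}{-795 + 15 \cdot 289} = \frac{1}{-795 + 4335} = \frac{1}{3540}$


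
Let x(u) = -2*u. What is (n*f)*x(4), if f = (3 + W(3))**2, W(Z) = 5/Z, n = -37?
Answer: 58016/9 ≈ 6446.2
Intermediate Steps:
f = 196/9 (f = (3 + 5/3)**2 = (14/3)**2 = 196/9 ≈ 21.778)
(n*f)*x(4) = (-37*196/9)*(-2*4) = -7252/9*(-8) = 58016/9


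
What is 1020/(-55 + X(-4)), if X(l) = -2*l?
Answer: -1020/47 ≈ -21.702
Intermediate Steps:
1020/(-55 + X(-4)) = 1020/(-55 - 2*(-4)) = 1020/(-55 + 8) = 1020/(-47) = 1020*(-1/47) = -1020/47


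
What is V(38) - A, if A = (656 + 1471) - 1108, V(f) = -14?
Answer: -1033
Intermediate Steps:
A = 1019 (A = 2127 - 1108 = 1019)
V(38) - A = -14 - 1*1019 = -14 - 1019 = -1033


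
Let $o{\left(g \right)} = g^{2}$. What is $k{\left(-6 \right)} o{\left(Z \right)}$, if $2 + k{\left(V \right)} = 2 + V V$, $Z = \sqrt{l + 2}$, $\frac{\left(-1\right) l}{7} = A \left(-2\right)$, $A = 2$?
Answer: $1080$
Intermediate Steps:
$l = 28$ ($l = - 7 \cdot 2 \left(-2\right) = \left(-7\right) \left(-4\right) = 28$)
$Z = \sqrt{30}$ ($Z = \sqrt{28 + 2} = \sqrt{30} \approx 5.4772$)
$k{\left(V \right)} = V^{2}$ ($k{\left(V \right)} = -2 + \left(2 + V V\right) = -2 + \left(2 + V^{2}\right) = V^{2}$)
$k{\left(-6 \right)} o{\left(Z \right)} = \left(-6\right)^{2} \left(\sqrt{30}\right)^{2} = 36 \cdot 30 = 1080$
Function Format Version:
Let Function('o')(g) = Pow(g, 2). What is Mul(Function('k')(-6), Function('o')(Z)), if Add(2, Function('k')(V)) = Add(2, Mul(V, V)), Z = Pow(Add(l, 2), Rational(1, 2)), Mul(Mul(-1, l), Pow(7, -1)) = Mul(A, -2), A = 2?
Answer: 1080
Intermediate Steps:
l = 28 (l = Mul(-7, Mul(2, -2)) = Mul(-7, -4) = 28)
Z = Pow(30, Rational(1, 2)) (Z = Pow(Add(28, 2), Rational(1, 2)) = Pow(30, Rational(1, 2)) ≈ 5.4772)
Function('k')(V) = Pow(V, 2) (Function('k')(V) = Add(-2, Add(2, Mul(V, V))) = Add(-2, Add(2, Pow(V, 2))) = Pow(V, 2))
Mul(Function('k')(-6), Function('o')(Z)) = Mul(Pow(-6, 2), Pow(Pow(30, Rational(1, 2)), 2)) = Mul(36, 30) = 1080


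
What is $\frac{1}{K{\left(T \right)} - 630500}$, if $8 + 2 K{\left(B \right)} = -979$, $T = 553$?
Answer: $- \frac{2}{1261987} \approx -1.5848 \cdot 10^{-6}$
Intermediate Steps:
$K{\left(B \right)} = - \frac{987}{2}$ ($K{\left(B \right)} = -4 + \frac{1}{2} \left(-979\right) = -4 - \frac{979}{2} = - \frac{987}{2}$)
$\frac{1}{K{\left(T \right)} - 630500} = \frac{1}{- \frac{987}{2} - 630500} = \frac{1}{- \frac{1261987}{2}} = - \frac{2}{1261987}$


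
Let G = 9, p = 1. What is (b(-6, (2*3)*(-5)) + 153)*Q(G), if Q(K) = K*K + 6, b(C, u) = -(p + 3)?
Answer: 12963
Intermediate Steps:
b(C, u) = -4 (b(C, u) = -(1 + 3) = -1*4 = -4)
Q(K) = 6 + K² (Q(K) = K² + 6 = 6 + K²)
(b(-6, (2*3)*(-5)) + 153)*Q(G) = (-4 + 153)*(6 + 9²) = 149*(6 + 81) = 149*87 = 12963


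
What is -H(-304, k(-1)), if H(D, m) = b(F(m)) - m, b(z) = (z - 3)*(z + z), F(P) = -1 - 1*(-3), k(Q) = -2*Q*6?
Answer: 16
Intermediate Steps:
k(Q) = -12*Q
F(P) = 2 (F(P) = -1 + 3 = 2)
b(z) = 2*z*(-3 + z) (b(z) = (-3 + z)*(2*z) = 2*z*(-3 + z))
H(D, m) = -4 - m (H(D, m) = 2*2*(-3 + 2) - m = 2*2*(-1) - m = -4 - m)
-H(-304, k(-1)) = -(-4 - (-12)*(-1)) = -(-4 - 1*12) = -(-4 - 12) = -1*(-16) = 16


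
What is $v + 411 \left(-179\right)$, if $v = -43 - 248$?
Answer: $-73860$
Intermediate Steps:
$v = -291$
$v + 411 \left(-179\right) = -291 + 411 \left(-179\right) = -291 - 73569 = -73860$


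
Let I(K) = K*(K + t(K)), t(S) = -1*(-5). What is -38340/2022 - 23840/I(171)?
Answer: -12521720/633897 ≈ -19.754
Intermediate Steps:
t(S) = 5
I(K) = K*(5 + K) (I(K) = K*(K + 5) = K*(5 + K))
-38340/2022 - 23840/I(171) = -38340/2022 - 23840*1/(171*(5 + 171)) = -38340*1/2022 - 23840/(171*176) = -6390/337 - 23840/30096 = -6390/337 - 23840*1/30096 = -6390/337 - 1490/1881 = -12521720/633897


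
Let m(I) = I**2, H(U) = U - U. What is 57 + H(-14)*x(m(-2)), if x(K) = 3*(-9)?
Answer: 57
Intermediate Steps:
H(U) = 0
x(K) = -27
57 + H(-14)*x(m(-2)) = 57 + 0*(-27) = 57 + 0 = 57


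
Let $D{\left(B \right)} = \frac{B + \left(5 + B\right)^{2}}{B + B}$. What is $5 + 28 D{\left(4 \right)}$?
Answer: $\frac{605}{2} \approx 302.5$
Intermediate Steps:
$D{\left(B \right)} = \frac{B + \left(5 + B\right)^{2}}{2 B}$
$5 + 28 D{\left(4 \right)} = 5 + 28 \frac{4 + \left(5 + 4\right)^{2}}{2 \cdot 4} = 5 + 28 \cdot \frac{1}{2} \cdot \frac{1}{4} \left(4 + 9^{2}\right) = 5 + 28 \cdot \frac{1}{2} \cdot \frac{1}{4} \left(4 + 81\right) = 5 + 28 \cdot \frac{1}{2} \cdot \frac{1}{4} \cdot 85 = 5 + 28 \cdot \frac{85}{8} = 5 + \frac{595}{2} = \frac{605}{2}$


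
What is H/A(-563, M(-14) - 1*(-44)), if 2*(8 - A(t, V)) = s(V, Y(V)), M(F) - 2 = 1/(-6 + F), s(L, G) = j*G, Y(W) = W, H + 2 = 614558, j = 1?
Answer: -24582240/599 ≈ -41039.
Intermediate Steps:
H = 614556 (H = -2 + 614558 = 614556)
s(L, G) = G (s(L, G) = 1*G = G)
M(F) = 2 + 1/(-6 + F)
A(t, V) = 8 - V/2
H/A(-563, M(-14) - 1*(-44)) = 614556/(8 - ((-11 + 2*(-14))/(-6 - 14) - 1*(-44))/2) = 614556/(8 - ((-11 - 28)/(-20) + 44)/2) = 614556/(8 - (-1/20*(-39) + 44)/2) = 614556/(8 - (39/20 + 44)/2) = 614556/(8 - ½*919/20) = 614556/(8 - 919/40) = 614556/(-599/40) = 614556*(-40/599) = -24582240/599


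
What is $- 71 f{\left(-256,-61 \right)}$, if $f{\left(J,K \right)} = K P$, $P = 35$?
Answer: $151585$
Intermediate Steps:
$f{\left(J,K \right)} = 35 K$ ($f{\left(J,K \right)} = K 35 = 35 K$)
$- 71 f{\left(-256,-61 \right)} = - 71 \cdot 35 \left(-61\right) = \left(-71\right) \left(-2135\right) = 151585$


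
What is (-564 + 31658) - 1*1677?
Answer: 29417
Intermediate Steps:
(-564 + 31658) - 1*1677 = 31094 - 1677 = 29417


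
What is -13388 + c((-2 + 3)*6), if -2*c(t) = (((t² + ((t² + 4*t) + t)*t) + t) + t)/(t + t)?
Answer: -26813/2 ≈ -13407.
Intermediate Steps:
c(t) = -(t² + 2*t + t*(t² + 5*t))/(4*t) (c(t) = -(((t² + ((t² + 4*t) + t)*t) + t) + t)/(2*(t + t)) = -(((t² + (t² + 5*t)*t) + t) + t)/(2*(2*t)) = -(((t² + t*(t² + 5*t)) + t) + t)*1/(2*t)/2 = -((t + t² + t*(t² + 5*t)) + t)*1/(2*t)/2 = -(t² + 2*t + t*(t² + 5*t))*1/(2*t)/2 = -(t² + 2*t + t*(t² + 5*t))/(4*t))
-13388 + c((-2 + 3)*6) = -13388 + (-½ - 3*(-2 + 3)*6/2 - 36*(-2 + 3)²/4) = -13388 + (-½ - 3*6/2 - (1*6)²/4) = -13388 + (-½ - 3/2*6 - ¼*6²) = -13388 + (-½ - 9 - ¼*36) = -13388 + (-½ - 9 - 9) = -13388 - 37/2 = -26813/2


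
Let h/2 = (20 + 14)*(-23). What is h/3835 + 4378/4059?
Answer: 949214/1415115 ≈ 0.67077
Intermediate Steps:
h = -1564 (h = 2*((20 + 14)*(-23)) = 2*(34*(-23)) = 2*(-782) = -1564)
h/3835 + 4378/4059 = -1564/3835 + 4378/4059 = -1564*1/3835 + 4378*(1/4059) = -1564/3835 + 398/369 = 949214/1415115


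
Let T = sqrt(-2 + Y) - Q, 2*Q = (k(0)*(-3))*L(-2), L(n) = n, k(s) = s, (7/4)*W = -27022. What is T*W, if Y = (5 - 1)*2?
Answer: -108088*sqrt(6)/7 ≈ -37823.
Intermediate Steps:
W = -108088/7 (W = (4/7)*(-27022) = -108088/7 ≈ -15441.)
Y = 8 (Y = 4*2 = 8)
Q = 0 (Q = ((0*(-3))*(-2))/2 = (0*(-2))/2 = (1/2)*0 = 0)
T = sqrt(6) (T = sqrt(-2 + 8) - 1*0 = sqrt(6) + 0 = sqrt(6) ≈ 2.4495)
T*W = sqrt(6)*(-108088/7) = -108088*sqrt(6)/7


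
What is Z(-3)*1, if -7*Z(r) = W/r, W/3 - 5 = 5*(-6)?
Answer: -25/7 ≈ -3.5714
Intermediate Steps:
W = -75 (W = 15 + 3*(5*(-6)) = 15 + 3*(-30) = 15 - 90 = -75)
Z(r) = 75/(7*r) (Z(r) = -(-75)/(7*r) = 75/(7*r))
Z(-3)*1 = ((75/7)/(-3))*1 = ((75/7)*(-⅓))*1 = -25/7*1 = -25/7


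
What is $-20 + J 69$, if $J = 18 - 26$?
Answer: $-572$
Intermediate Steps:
$J = -8$
$-20 + J 69 = -20 - 552 = -572$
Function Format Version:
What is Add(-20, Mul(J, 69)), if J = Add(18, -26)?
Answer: -572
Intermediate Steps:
J = -8
Add(-20, Mul(J, 69)) = Add(-20, Mul(-8, 69)) = Add(-20, -552) = -572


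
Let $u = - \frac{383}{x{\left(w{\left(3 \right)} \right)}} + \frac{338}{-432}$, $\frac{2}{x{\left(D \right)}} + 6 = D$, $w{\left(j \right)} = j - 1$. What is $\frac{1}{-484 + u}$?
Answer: $\frac{216}{60743} \approx 0.003556$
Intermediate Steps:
$w{\left(j \right)} = -1 + j$
$x{\left(D \right)} = \frac{2}{-6 + D}$
$u = \frac{165287}{216}$ ($u = - \frac{383}{2 \frac{1}{-6 + \left(-1 + 3\right)}} + \frac{338}{-432} = - \frac{383}{2 \frac{1}{-6 + 2}} + 338 \left(- \frac{1}{432}\right) = - \frac{383}{2 \frac{1}{-4}} - \frac{169}{216} = - \frac{383}{2 \left(- \frac{1}{4}\right)} - \frac{169}{216} = - \frac{383}{- \frac{1}{2}} - \frac{169}{216} = \left(-383\right) \left(-2\right) - \frac{169}{216} = 766 - \frac{169}{216} = \frac{165287}{216} \approx 765.22$)
$\frac{1}{-484 + u} = \frac{1}{-484 + \frac{165287}{216}} = \frac{1}{\frac{60743}{216}} = \frac{216}{60743}$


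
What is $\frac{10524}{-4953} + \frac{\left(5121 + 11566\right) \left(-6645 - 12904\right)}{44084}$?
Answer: $- \frac{538734229785}{72782684} \approx -7402.0$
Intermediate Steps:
$\frac{10524}{-4953} + \frac{\left(5121 + 11566\right) \left(-6645 - 12904\right)}{44084} = 10524 \left(- \frac{1}{4953}\right) + 16687 \left(-19549\right) \frac{1}{44084} = - \frac{3508}{1651} - \frac{326214163}{44084} = - \frac{538734229785}{72782684}$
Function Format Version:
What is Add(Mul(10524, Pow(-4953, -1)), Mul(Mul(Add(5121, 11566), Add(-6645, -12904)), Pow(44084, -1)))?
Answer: Rational(-538734229785, 72782684) ≈ -7402.0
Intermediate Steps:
Add(Mul(10524, Pow(-4953, -1)), Mul(Mul(Add(5121, 11566), Add(-6645, -12904)), Pow(44084, -1))) = Add(Mul(10524, Rational(-1, 4953)), Mul(Mul(16687, -19549), Rational(1, 44084))) = Add(Rational(-3508, 1651), Mul(-326214163, Rational(1, 44084))) = Add(Rational(-3508, 1651), Rational(-326214163, 44084)) = Rational(-538734229785, 72782684)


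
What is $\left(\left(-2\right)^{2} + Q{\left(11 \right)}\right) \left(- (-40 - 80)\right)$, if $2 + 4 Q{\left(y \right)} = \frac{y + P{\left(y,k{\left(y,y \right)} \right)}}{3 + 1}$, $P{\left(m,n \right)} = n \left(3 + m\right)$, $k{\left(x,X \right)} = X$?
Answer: $\frac{3315}{2} \approx 1657.5$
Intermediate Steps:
$Q{\left(y \right)} = - \frac{1}{2} + \frac{y}{16} + \frac{y \left(3 + y\right)}{16}$ ($Q{\left(y \right)} = - \frac{1}{2} + \frac{\left(y + y \left(3 + y\right)\right) \frac{1}{3 + 1}}{4} = - \frac{1}{2} + \frac{\left(y + y \left(3 + y\right)\right) \frac{1}{4}}{4} = - \frac{1}{2} + \frac{\frac{y}{4} + \frac{y \left(3 + y\right)}{4}}{4} = - \frac{1}{2} + \left(\frac{y}{16} + \frac{y \left(3 + y\right)}{16}\right) = - \frac{1}{2} + \frac{y}{16} + \frac{y \left(3 + y\right)}{16}$)
$\left(\left(-2\right)^{2} + Q{\left(11 \right)}\right) \left(- (-40 - 80)\right) = \left(\left(-2\right)^{2} + \left(- \frac{1}{2} + \frac{1}{16} \cdot 11 + \frac{1}{16} \cdot 11 \left(3 + 11\right)\right)\right) \left(- (-40 - 80)\right) = \left(4 + \left(- \frac{1}{2} + \frac{11}{16} + \frac{1}{16} \cdot 11 \cdot 14\right)\right) \left(- (-40 - 80)\right) = \left(4 + \left(- \frac{1}{2} + \frac{11}{16} + \frac{77}{8}\right)\right) \left(\left(-1\right) \left(-120\right)\right) = \left(4 + \frac{157}{16}\right) 120 = \frac{221}{16} \cdot 120 = \frac{3315}{2}$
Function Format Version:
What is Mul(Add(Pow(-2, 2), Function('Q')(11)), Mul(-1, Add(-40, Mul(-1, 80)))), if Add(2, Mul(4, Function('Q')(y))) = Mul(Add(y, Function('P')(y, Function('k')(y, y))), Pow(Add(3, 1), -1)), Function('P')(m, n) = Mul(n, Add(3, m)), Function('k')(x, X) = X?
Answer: Rational(3315, 2) ≈ 1657.5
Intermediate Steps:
Function('Q')(y) = Add(Rational(-1, 2), Mul(Rational(1, 16), y), Mul(Rational(1, 16), y, Add(3, y))) (Function('Q')(y) = Add(Rational(-1, 2), Mul(Rational(1, 4), Mul(Add(y, Mul(y, Add(3, y))), Pow(Add(3, 1), -1)))) = Add(Rational(-1, 2), Mul(Rational(1, 4), Mul(Add(y, Mul(y, Add(3, y))), Pow(4, -1)))) = Add(Rational(-1, 2), Mul(Rational(1, 4), Mul(Add(y, Mul(y, Add(3, y))), Rational(1, 4)))) = Add(Rational(-1, 2), Mul(Rational(1, 4), Add(Mul(Rational(1, 4), y), Mul(Rational(1, 4), y, Add(3, y))))) = Add(Rational(-1, 2), Add(Mul(Rational(1, 16), y), Mul(Rational(1, 16), y, Add(3, y)))) = Add(Rational(-1, 2), Mul(Rational(1, 16), y), Mul(Rational(1, 16), y, Add(3, y))))
Mul(Add(Pow(-2, 2), Function('Q')(11)), Mul(-1, Add(-40, Mul(-1, 80)))) = Mul(Add(Pow(-2, 2), Add(Rational(-1, 2), Mul(Rational(1, 16), 11), Mul(Rational(1, 16), 11, Add(3, 11)))), Mul(-1, Add(-40, Mul(-1, 80)))) = Mul(Add(4, Add(Rational(-1, 2), Rational(11, 16), Mul(Rational(1, 16), 11, 14))), Mul(-1, Add(-40, -80))) = Mul(Add(4, Add(Rational(-1, 2), Rational(11, 16), Rational(77, 8))), Mul(-1, -120)) = Mul(Add(4, Rational(157, 16)), 120) = Mul(Rational(221, 16), 120) = Rational(3315, 2)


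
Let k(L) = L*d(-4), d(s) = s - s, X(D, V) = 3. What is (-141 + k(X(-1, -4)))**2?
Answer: 19881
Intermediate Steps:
d(s) = 0
k(L) = 0 (k(L) = L*0 = 0)
(-141 + k(X(-1, -4)))**2 = (-141 + 0)**2 = (-141)**2 = 19881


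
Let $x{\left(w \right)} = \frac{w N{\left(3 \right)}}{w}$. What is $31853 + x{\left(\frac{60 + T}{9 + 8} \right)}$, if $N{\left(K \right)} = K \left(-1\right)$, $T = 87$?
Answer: $31850$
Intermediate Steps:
$N{\left(K \right)} = - K$
$x{\left(w \right)} = -3$ ($x{\left(w \right)} = \frac{w \left(\left(-1\right) 3\right)}{w} = \frac{w \left(-3\right)}{w} = \frac{\left(-3\right) w}{w} = -3$)
$31853 + x{\left(\frac{60 + T}{9 + 8} \right)} = 31853 - 3 = 31850$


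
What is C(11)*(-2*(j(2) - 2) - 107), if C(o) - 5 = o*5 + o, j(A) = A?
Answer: -7597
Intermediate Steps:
C(o) = 5 + 6*o (C(o) = 5 + (o*5 + o) = 5 + (5*o + o) = 5 + 6*o)
C(11)*(-2*(j(2) - 2) - 107) = (5 + 6*11)*(-2*(2 - 2) - 107) = (5 + 66)*(-2*0 - 107) = 71*(0 - 107) = 71*(-107) = -7597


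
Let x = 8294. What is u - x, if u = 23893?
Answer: 15599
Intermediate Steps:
u - x = 23893 - 1*8294 = 23893 - 8294 = 15599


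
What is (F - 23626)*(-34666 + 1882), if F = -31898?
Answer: 1820298816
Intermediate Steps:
(F - 23626)*(-34666 + 1882) = (-31898 - 23626)*(-34666 + 1882) = -55524*(-32784) = 1820298816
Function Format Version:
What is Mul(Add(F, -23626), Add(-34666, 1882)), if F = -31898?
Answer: 1820298816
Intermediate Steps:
Mul(Add(F, -23626), Add(-34666, 1882)) = Mul(Add(-31898, -23626), Add(-34666, 1882)) = Mul(-55524, -32784) = 1820298816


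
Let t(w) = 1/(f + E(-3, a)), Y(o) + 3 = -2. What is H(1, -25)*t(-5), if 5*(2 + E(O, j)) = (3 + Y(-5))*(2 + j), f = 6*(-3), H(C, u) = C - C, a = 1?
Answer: 0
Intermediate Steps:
Y(o) = -5 (Y(o) = -3 - 2 = -5)
H(C, u) = 0
f = -18
E(O, j) = -14/5 - 2*j/5 (E(O, j) = -2 + ((3 - 5)*(2 + j))/5 = -2 + (-2*(2 + j))/5 = -2 + (-4 - 2*j)/5 = -2 + (-⅘ - 2*j/5) = -14/5 - 2*j/5)
t(w) = -5/106 (t(w) = 1/(-18 + (-14/5 - ⅖*1)) = 1/(-18 + (-14/5 - ⅖)) = 1/(-18 - 16/5) = 1/(-106/5) = -5/106)
H(1, -25)*t(-5) = 0*(-5/106) = 0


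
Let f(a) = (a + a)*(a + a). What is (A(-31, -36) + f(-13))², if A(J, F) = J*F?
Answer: 3211264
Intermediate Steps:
A(J, F) = F*J
f(a) = 4*a² (f(a) = (2*a)*(2*a) = 4*a²)
(A(-31, -36) + f(-13))² = (-36*(-31) + 4*(-13)²)² = (1116 + 4*169)² = (1116 + 676)² = 1792² = 3211264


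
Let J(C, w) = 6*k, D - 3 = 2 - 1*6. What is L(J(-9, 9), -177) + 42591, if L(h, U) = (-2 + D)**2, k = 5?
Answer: 42600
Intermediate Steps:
D = -1 (D = 3 + (2 - 1*6) = 3 + (2 - 6) = 3 - 4 = -1)
J(C, w) = 30 (J(C, w) = 6*5 = 30)
L(h, U) = 9 (L(h, U) = (-2 - 1)**2 = (-3)**2 = 9)
L(J(-9, 9), -177) + 42591 = 9 + 42591 = 42600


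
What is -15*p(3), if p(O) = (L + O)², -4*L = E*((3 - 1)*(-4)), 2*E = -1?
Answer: -60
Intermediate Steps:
E = -½ (E = (½)*(-1) = -½ ≈ -0.50000)
L = -1 (L = -(-1)*(3 - 1)*(-4)/8 = -(-1)*2*(-4)/8 = -(-1)*(-8)/8 = -¼*4 = -1)
p(O) = (-1 + O)²
-15*p(3) = -15*(-1 + 3)² = -15*2² = -15*4 = -60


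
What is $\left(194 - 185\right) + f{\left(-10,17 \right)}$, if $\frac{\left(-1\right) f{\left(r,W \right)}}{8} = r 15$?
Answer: $1209$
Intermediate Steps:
$f{\left(r,W \right)} = - 120 r$ ($f{\left(r,W \right)} = - 8 r 15 = - 8 \cdot 15 r = - 120 r$)
$\left(194 - 185\right) + f{\left(-10,17 \right)} = \left(194 - 185\right) - -1200 = \left(194 - 185\right) + 1200 = 9 + 1200 = 1209$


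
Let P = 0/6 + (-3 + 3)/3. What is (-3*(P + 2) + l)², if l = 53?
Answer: 2209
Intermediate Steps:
P = 0 (P = 0*(⅙) + 0*(⅓) = 0 + 0 = 0)
(-3*(P + 2) + l)² = (-3*(0 + 2) + 53)² = (-3*2 + 53)² = (-6 + 53)² = 47² = 2209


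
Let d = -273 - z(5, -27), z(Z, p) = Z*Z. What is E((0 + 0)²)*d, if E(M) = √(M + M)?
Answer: 0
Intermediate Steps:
E(M) = √2*√M (E(M) = √(2*M) = √2*√M)
z(Z, p) = Z²
d = -298 (d = -273 - 1*5² = -273 - 1*25 = -273 - 25 = -298)
E((0 + 0)²)*d = (√2*√((0 + 0)²))*(-298) = (√2*√(0²))*(-298) = (√2*√0)*(-298) = (√2*0)*(-298) = 0*(-298) = 0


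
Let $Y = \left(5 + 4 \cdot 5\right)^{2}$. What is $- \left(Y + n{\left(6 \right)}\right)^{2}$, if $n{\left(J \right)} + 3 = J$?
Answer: $-394384$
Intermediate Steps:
$n{\left(J \right)} = -3 + J$
$Y = 625$ ($Y = \left(5 + 20\right)^{2} = 25^{2} = 625$)
$- \left(Y + n{\left(6 \right)}\right)^{2} = - \left(625 + \left(-3 + 6\right)\right)^{2} = - \left(625 + 3\right)^{2} = - 628^{2} = \left(-1\right) 394384 = -394384$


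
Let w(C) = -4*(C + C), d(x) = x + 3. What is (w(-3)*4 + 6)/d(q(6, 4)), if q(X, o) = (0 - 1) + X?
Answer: 51/4 ≈ 12.750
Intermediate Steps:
q(X, o) = -1 + X
d(x) = 3 + x
w(C) = -8*C
(w(-3)*4 + 6)/d(q(6, 4)) = (-8*(-3)*4 + 6)/(3 + (-1 + 6)) = (24*4 + 6)/(3 + 5) = (96 + 6)/8 = (⅛)*102 = 51/4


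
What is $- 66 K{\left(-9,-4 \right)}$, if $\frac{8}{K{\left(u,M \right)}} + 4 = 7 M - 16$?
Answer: $11$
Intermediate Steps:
$K{\left(u,M \right)} = \frac{8}{-20 + 7 M}$ ($K{\left(u,M \right)} = \frac{8}{-4 + \left(7 M - 16\right)} = \frac{8}{-4 + \left(-16 + 7 M\right)} = \frac{8}{-20 + 7 M}$)
$- 66 K{\left(-9,-4 \right)} = - 66 \frac{8}{-20 + 7 \left(-4\right)} = - 66 \frac{8}{-20 - 28} = - 66 \frac{8}{-48} = - 66 \cdot 8 \left(- \frac{1}{48}\right) = \left(-66\right) \left(- \frac{1}{6}\right) = 11$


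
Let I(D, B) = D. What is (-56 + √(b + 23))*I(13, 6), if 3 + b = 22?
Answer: -728 + 13*√42 ≈ -643.75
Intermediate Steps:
b = 19 (b = -3 + 22 = 19)
(-56 + √(b + 23))*I(13, 6) = (-56 + √(19 + 23))*13 = (-56 + √42)*13 = -728 + 13*√42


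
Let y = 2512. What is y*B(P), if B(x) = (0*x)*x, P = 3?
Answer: 0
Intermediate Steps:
B(x) = 0 (B(x) = 0*x = 0)
y*B(P) = 2512*0 = 0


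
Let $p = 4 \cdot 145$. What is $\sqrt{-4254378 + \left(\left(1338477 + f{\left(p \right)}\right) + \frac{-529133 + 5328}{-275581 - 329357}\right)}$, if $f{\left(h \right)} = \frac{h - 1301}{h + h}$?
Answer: $\frac{i \sqrt{89740909475394611656890}}{175432020} \approx 1707.6 i$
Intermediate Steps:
$p = 580$
$f{\left(h \right)} = \frac{-1301 + h}{2 h}$
$\sqrt{-4254378 + \left(\left(1338477 + f{\left(p \right)}\right) + \frac{-529133 + 5328}{-275581 - 329357}\right)} = \sqrt{-4254378 + \left(\left(1338477 + \frac{-1301 + 580}{2 \cdot 580}\right) + \frac{-529133 + 5328}{-275581 - 329357}\right)} = \sqrt{-4254378 - \left(-1338477 - \frac{523805}{604938} + \frac{721}{1160}\right)} = \sqrt{-4254378 + \left(\left(1338477 - \frac{721}{1160}\right) - - \frac{523805}{604938}\right)} = \sqrt{-4254378 + \left(\frac{1552632599}{1160} + \frac{523805}{604938}\right)} = \sqrt{-4254378 + \frac{469623533393831}{350864040}} = \sqrt{- \frac{1023084719373289}{350864040}} = \frac{i \sqrt{89740909475394611656890}}{175432020}$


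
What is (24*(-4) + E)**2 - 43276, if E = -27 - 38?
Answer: -17355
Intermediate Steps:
E = -65
(24*(-4) + E)**2 - 43276 = (24*(-4) - 65)**2 - 43276 = (-96 - 65)**2 - 43276 = (-161)**2 - 43276 = 25921 - 43276 = -17355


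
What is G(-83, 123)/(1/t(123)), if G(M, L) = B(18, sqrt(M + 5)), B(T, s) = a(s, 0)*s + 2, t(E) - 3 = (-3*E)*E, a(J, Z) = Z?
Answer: -90768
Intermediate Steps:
t(E) = 3 - 3*E**2 (t(E) = 3 + (-3*E)*E = 3 - 3*E**2)
B(T, s) = 2 (B(T, s) = 0*s + 2 = 0 + 2 = 2)
G(M, L) = 2
G(-83, 123)/(1/t(123)) = 2/(1/(3 - 3*123**2)) = 2/(1/(3 - 3*15129)) = 2/(1/(3 - 45387)) = 2/(1/(-45384)) = 2/(-1/45384) = 2*(-45384) = -90768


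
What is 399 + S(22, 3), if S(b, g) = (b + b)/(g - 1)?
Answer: 421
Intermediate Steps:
S(b, g) = 2*b/(-1 + g) (S(b, g) = (2*b)/(-1 + g) = 2*b/(-1 + g))
399 + S(22, 3) = 399 + 2*22/(-1 + 3) = 399 + 2*22/2 = 399 + 2*22*(1/2) = 399 + 22 = 421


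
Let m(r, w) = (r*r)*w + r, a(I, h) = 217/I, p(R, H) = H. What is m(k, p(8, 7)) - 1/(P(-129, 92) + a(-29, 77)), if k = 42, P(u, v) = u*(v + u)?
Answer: 1712297971/138200 ≈ 12390.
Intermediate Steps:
P(u, v) = u*(u + v)
m(r, w) = r + w*r² (m(r, w) = r²*w + r = w*r² + r = r + w*r²)
m(k, p(8, 7)) - 1/(P(-129, 92) + a(-29, 77)) = 42*(1 + 42*7) - 1/(-129*(-129 + 92) + 217/(-29)) = 42*(1 + 294) - 1/(-129*(-37) + 217*(-1/29)) = 42*295 - 1/(4773 - 217/29) = 12390 - 1/138200/29 = 12390 - 1*29/138200 = 12390 - 29/138200 = 1712297971/138200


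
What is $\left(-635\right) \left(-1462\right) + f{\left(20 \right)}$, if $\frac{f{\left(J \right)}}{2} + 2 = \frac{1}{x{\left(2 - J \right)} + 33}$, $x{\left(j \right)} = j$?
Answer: $\frac{13925492}{15} \approx 9.2837 \cdot 10^{5}$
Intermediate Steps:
$f{\left(J \right)} = -4 + \frac{2}{35 - J}$ ($f{\left(J \right)} = -4 + \frac{2}{\left(2 - J\right) + 33} = -4 + \frac{2}{35 - J}$)
$\left(-635\right) \left(-1462\right) + f{\left(20 \right)} = \left(-635\right) \left(-1462\right) + \frac{2 \left(69 - 40\right)}{-35 + 20} = 928370 + \frac{2 \left(69 - 40\right)}{-15} = 928370 + 2 \left(- \frac{1}{15}\right) 29 = 928370 - \frac{58}{15} = \frac{13925492}{15}$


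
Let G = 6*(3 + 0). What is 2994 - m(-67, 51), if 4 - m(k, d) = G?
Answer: 3008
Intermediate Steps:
G = 18 (G = 6*3 = 18)
m(k, d) = -14 (m(k, d) = 4 - 1*18 = 4 - 18 = -14)
2994 - m(-67, 51) = 2994 - 1*(-14) = 2994 + 14 = 3008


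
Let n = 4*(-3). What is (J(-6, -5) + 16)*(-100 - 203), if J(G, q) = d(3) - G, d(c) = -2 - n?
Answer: -9696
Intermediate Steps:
n = -12
d(c) = 10 (d(c) = -2 - 1*(-12) = -2 + 12 = 10)
J(G, q) = 10 - G
(J(-6, -5) + 16)*(-100 - 203) = ((10 - 1*(-6)) + 16)*(-100 - 203) = ((10 + 6) + 16)*(-303) = (16 + 16)*(-303) = 32*(-303) = -9696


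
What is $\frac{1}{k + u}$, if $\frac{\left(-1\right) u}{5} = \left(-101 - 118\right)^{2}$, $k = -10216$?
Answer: $- \frac{1}{250021} \approx -3.9997 \cdot 10^{-6}$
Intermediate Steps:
$u = -239805$ ($u = - 5 \left(-101 - 118\right)^{2} = - 5 \left(-219\right)^{2} = \left(-5\right) 47961 = -239805$)
$\frac{1}{k + u} = \frac{1}{-10216 - 239805} = \frac{1}{-250021} = - \frac{1}{250021}$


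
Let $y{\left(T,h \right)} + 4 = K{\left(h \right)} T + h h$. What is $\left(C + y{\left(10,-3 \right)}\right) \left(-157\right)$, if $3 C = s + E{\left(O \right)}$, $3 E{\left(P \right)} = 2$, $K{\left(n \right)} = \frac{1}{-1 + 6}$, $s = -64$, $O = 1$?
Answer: $\frac{19939}{9} \approx 2215.4$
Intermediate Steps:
$K{\left(n \right)} = \frac{1}{5}$
$E{\left(P \right)} = \frac{2}{3}$ ($E{\left(P \right)} = \frac{1}{3} \cdot 2 = \frac{2}{3}$)
$C = - \frac{190}{9}$ ($C = \frac{-64 + \frac{2}{3}}{3} = \frac{1}{3} \left(- \frac{190}{3}\right) = - \frac{190}{9} \approx -21.111$)
$y{\left(T,h \right)} = -4 + h^{2} + \frac{T}{5}$ ($y{\left(T,h \right)} = -4 + \left(\frac{T}{5} + h h\right) = -4 + \left(\frac{T}{5} + h^{2}\right) = -4 + \left(h^{2} + \frac{T}{5}\right) = -4 + h^{2} + \frac{T}{5}$)
$\left(C + y{\left(10,-3 \right)}\right) \left(-157\right) = \left(- \frac{190}{9} + \left(-4 + \left(-3\right)^{2} + \frac{1}{5} \cdot 10\right)\right) \left(-157\right) = \left(- \frac{190}{9} + \left(-4 + 9 + 2\right)\right) \left(-157\right) = \left(- \frac{190}{9} + 7\right) \left(-157\right) = \left(- \frac{127}{9}\right) \left(-157\right) = \frac{19939}{9}$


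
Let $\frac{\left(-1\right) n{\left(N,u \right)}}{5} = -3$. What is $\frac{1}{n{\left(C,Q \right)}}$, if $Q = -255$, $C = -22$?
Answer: $\frac{1}{15} \approx 0.066667$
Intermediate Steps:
$n{\left(N,u \right)} = 15$ ($n{\left(N,u \right)} = \left(-5\right) \left(-3\right) = 15$)
$\frac{1}{n{\left(C,Q \right)}} = \frac{1}{15}$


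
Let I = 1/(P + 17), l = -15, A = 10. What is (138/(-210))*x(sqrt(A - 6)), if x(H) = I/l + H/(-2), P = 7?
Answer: 8303/12600 ≈ 0.65897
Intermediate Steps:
I = 1/24 (I = 1/(7 + 17) = 1/24 ≈ 0.041667)
x(H) = -1/360 - H/2 (x(H) = (1/24)/(-15) + H/(-2) = (1/24)*(-1/15) + H*(-1/2) = -1/360 - H/2)
(138/(-210))*x(sqrt(A - 6)) = (138/(-210))*(-1/360 - sqrt(10 - 6)/2) = (138*(-1/210))*(-1/360 - sqrt(4)/2) = -23*(-1/360 - 1/2*2)/35 = -23*(-1/360 - 1)/35 = -23/35*(-361/360) = 8303/12600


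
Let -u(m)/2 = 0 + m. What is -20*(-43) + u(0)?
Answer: 860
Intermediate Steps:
u(m) = -2*m (u(m) = -2*(0 + m) = -2*m)
-20*(-43) + u(0) = -20*(-43) - 2*0 = 860 + 0 = 860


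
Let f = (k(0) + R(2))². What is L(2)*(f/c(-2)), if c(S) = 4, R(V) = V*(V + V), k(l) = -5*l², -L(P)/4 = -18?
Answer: 1152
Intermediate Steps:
L(P) = 72 (L(P) = -4*(-18) = 72)
R(V) = 2*V² (R(V) = V*(2*V) = 2*V²)
f = 64 (f = (-5*0² + 2*2²)² = (-5*0 + 2*4)² = (0 + 8)² = 8² = 64)
L(2)*(f/c(-2)) = 72*(64/4) = 72*(64*(¼)) = 72*16 = 1152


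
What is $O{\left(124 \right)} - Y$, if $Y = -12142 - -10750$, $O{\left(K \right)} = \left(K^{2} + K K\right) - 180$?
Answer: $31964$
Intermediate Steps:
$O{\left(K \right)} = -180 + 2 K^{2}$ ($O{\left(K \right)} = \left(K^{2} + K^{2}\right) - 180 = 2 K^{2} - 180 = -180 + 2 K^{2}$)
$Y = -1392$ ($Y = -12142 + 10750 = -1392$)
$O{\left(124 \right)} - Y = \left(-180 + 2 \cdot 124^{2}\right) - -1392 = \left(-180 + 2 \cdot 15376\right) + 1392 = \left(-180 + 30752\right) + 1392 = 30572 + 1392 = 31964$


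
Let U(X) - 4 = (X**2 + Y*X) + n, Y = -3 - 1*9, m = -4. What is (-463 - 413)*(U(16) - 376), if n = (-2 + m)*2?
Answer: 280320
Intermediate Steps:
Y = -12 (Y = -3 - 9 = -12)
n = -12 (n = (-2 - 4)*2 = -6*2 = -12)
U(X) = -8 + X**2 - 12*X (U(X) = 4 + ((X**2 - 12*X) - 12) = 4 + (-12 + X**2 - 12*X) = -8 + X**2 - 12*X)
(-463 - 413)*(U(16) - 376) = (-463 - 413)*((-8 + 16**2 - 12*16) - 376) = -876*((-8 + 256 - 192) - 376) = -876*(56 - 376) = -876*(-320) = 280320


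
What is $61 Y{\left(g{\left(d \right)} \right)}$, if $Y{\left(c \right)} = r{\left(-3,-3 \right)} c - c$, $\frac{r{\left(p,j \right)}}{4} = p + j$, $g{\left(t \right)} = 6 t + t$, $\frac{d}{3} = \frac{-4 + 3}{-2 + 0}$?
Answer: $- \frac{32025}{2} \approx -16013.0$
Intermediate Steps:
$d = \frac{3}{2}$ ($d = 3 \frac{-4 + 3}{-2 + 0} = 3 \left(- \frac{1}{-2}\right) = 3 \left(\left(-1\right) \left(- \frac{1}{2}\right)\right) = 3 \cdot \frac{1}{2} = \frac{3}{2} \approx 1.5$)
$g{\left(t \right)} = 7 t$
$r{\left(p,j \right)} = 4 j + 4 p$ ($r{\left(p,j \right)} = 4 \left(p + j\right) = 4 \left(j + p\right) = 4 j + 4 p$)
$Y{\left(c \right)} = - 25 c$ ($Y{\left(c \right)} = \left(4 \left(-3\right) + 4 \left(-3\right)\right) c - c = \left(-12 - 12\right) c - c = - 24 c - c = - 25 c$)
$61 Y{\left(g{\left(d \right)} \right)} = 61 \left(- 25 \cdot 7 \cdot \frac{3}{2}\right) = 61 \left(\left(-25\right) \frac{21}{2}\right) = 61 \left(- \frac{525}{2}\right) = - \frac{32025}{2}$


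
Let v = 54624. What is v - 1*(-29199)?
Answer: 83823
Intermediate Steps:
v - 1*(-29199) = 54624 - 1*(-29199) = 54624 + 29199 = 83823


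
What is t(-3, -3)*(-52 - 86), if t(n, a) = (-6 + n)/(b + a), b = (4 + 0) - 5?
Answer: -621/2 ≈ -310.50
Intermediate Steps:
b = -1 (b = 4 - 5 = -1)
t(n, a) = (-6 + n)/(-1 + a)
t(-3, -3)*(-52 - 86) = ((-6 - 3)/(-1 - 3))*(-52 - 86) = (-9/(-4))*(-138) = -¼*(-9)*(-138) = (9/4)*(-138) = -621/2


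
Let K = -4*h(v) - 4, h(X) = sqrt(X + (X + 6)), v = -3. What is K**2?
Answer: 16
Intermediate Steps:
h(X) = sqrt(6 + 2*X) (h(X) = sqrt(X + (6 + X)) = sqrt(6 + 2*X))
K = -4 (K = -4*sqrt(6 + 2*(-3)) - 4 = -4*sqrt(6 - 6) - 4 = -4*sqrt(0) - 4 = -4*0 - 4 = 0 - 4 = -4)
K**2 = (-4)**2 = 16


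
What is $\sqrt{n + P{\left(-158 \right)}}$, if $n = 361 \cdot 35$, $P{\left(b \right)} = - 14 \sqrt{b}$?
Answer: $\sqrt{12635 - 14 i \sqrt{158}} \approx 112.41 - 0.7828 i$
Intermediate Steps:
$n = 12635$
$\sqrt{n + P{\left(-158 \right)}} = \sqrt{12635 - 14 \sqrt{-158}} = \sqrt{12635 - 14 i \sqrt{158}}$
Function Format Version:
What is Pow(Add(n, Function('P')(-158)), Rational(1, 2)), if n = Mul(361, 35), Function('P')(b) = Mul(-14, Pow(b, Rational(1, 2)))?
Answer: Pow(Add(12635, Mul(-14, I, Pow(158, Rational(1, 2)))), Rational(1, 2)) ≈ Add(112.41, Mul(-0.7828, I))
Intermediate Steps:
n = 12635
Pow(Add(n, Function('P')(-158)), Rational(1, 2)) = Pow(Add(12635, Mul(-14, Pow(-158, Rational(1, 2)))), Rational(1, 2)) = Pow(Add(12635, Mul(-14, Mul(I, Pow(158, Rational(1, 2))))), Rational(1, 2)) = Pow(Add(12635, Mul(-14, I, Pow(158, Rational(1, 2)))), Rational(1, 2))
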